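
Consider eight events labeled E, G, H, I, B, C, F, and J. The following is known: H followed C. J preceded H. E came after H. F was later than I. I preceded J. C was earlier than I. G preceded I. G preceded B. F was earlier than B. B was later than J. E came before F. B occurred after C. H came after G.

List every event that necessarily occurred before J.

C, G, I

Directly stated before J: I.
C reaches J via C → I → J.
G reaches J via G → I → J.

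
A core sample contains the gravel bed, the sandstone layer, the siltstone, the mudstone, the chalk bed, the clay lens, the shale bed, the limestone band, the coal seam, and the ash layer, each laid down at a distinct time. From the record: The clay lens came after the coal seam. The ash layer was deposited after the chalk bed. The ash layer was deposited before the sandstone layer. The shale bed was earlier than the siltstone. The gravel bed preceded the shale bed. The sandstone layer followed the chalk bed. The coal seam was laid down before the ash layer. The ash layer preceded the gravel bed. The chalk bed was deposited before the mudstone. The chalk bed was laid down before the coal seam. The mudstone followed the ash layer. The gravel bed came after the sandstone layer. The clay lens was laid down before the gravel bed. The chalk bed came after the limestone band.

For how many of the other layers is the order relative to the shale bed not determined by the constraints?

Forced before the shale bed: the ash layer, the chalk bed, the clay lens, the coal seam, the gravel bed, the limestone band, and the sandstone layer; forced after the shale bed: the siltstone.
That leaves the mudstone with no forced order relative to the shale bed — 1.

1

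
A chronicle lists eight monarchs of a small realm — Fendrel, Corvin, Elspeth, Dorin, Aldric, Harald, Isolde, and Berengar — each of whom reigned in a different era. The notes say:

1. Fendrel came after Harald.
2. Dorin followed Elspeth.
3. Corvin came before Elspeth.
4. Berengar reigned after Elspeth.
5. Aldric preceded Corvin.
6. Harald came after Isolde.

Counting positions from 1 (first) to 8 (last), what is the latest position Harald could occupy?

Harald must come before Fendrel — 1 ruler forced after them.
Everything else can be placed before Harald in some valid order, so Harald can sit as late as position 8 − 1 = 7.

7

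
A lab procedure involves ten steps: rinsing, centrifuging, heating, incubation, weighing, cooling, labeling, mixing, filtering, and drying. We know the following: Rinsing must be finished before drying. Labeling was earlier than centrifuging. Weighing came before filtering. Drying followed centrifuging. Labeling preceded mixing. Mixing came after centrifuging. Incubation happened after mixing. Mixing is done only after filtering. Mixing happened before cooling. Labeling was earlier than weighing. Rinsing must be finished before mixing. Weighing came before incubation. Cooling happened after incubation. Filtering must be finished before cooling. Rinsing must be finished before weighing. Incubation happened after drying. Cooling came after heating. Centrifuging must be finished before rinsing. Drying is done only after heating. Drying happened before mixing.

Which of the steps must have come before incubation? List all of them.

Directly stated before incubation: drying, mixing, and weighing.
Centrifuging reaches incubation via centrifuging → drying → incubation.
Filtering reaches incubation via filtering → mixing → incubation.
Heating reaches incubation via heating → drying → incubation.
Likewise labeling and rinsing each reach incubation by chaining the stated constraints.

centrifuging, drying, filtering, heating, labeling, mixing, rinsing, weighing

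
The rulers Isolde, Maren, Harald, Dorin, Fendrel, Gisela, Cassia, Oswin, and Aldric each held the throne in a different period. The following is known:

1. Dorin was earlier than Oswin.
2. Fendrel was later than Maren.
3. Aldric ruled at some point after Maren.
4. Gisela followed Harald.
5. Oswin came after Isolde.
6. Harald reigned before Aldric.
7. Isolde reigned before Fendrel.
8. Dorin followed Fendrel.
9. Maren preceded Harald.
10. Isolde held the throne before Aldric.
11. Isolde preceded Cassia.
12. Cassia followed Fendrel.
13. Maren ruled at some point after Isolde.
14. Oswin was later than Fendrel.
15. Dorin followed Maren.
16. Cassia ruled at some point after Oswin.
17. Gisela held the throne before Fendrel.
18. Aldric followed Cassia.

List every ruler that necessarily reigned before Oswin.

Directly stated before Oswin: Dorin, Fendrel, and Isolde.
Gisela reaches Oswin via Gisela → Fendrel → Oswin.
Harald reaches Oswin via Harald → Gisela → Fendrel → Oswin.
Maren reaches Oswin via Maren → Dorin → Oswin.
No chain forces Aldric (or any of the others) ahead of Oswin.

Dorin, Fendrel, Gisela, Harald, Isolde, Maren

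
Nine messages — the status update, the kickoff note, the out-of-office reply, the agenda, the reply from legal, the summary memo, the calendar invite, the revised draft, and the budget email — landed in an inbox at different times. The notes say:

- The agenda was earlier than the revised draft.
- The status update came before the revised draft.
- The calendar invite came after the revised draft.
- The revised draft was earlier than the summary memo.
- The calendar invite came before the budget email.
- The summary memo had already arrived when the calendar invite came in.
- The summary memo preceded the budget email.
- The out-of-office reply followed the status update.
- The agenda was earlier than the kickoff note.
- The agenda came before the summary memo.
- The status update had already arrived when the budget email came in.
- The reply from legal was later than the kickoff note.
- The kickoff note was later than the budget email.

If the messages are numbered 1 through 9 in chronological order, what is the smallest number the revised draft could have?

The agenda and the status update must both come before the revised draft — 2 forced predecessors.
Nothing else is forced ahead of the revised draft, so its earliest slot is position 2 + 1 = 3.

3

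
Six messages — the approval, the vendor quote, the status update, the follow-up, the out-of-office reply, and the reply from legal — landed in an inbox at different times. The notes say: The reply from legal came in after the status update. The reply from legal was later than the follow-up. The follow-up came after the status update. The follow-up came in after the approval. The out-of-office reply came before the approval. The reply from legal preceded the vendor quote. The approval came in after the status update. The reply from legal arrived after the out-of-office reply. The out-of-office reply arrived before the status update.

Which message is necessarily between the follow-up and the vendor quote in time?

the reply from legal

Tracing the constraints gives the follow-up → the reply from legal → the vendor quote, so the reply from legal sits after the follow-up and before the vendor quote.
No other message is forced both after the follow-up and before the vendor quote.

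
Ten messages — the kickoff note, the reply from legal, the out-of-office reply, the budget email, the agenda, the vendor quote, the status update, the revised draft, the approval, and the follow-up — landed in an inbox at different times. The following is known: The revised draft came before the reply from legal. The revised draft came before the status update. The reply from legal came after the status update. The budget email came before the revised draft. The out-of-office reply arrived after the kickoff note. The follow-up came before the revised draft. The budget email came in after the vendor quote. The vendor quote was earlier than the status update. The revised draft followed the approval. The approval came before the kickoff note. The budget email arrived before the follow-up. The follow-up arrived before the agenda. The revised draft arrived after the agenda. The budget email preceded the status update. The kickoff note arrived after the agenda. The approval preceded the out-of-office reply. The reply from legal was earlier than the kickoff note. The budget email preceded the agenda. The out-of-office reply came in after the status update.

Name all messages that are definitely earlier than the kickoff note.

Directly stated before the kickoff note: the agenda, the approval, and the reply from legal.
The budget email reaches the kickoff note via the budget email → the agenda → the kickoff note.
The follow-up reaches the kickoff note via the follow-up → the agenda → the kickoff note.
The revised draft reaches the kickoff note via the revised draft → the reply from legal → the kickoff note.
Likewise the status update and the vendor quote each reach the kickoff note by chaining the stated constraints.

the agenda, the approval, the budget email, the follow-up, the reply from legal, the revised draft, the status update, the vendor quote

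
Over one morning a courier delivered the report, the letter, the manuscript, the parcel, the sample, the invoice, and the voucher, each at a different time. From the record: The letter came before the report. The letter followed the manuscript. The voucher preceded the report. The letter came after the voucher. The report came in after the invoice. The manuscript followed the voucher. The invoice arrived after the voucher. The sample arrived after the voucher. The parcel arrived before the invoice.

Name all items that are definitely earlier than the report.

the invoice, the letter, the manuscript, the parcel, the voucher

Directly stated before the report: the invoice, the letter, and the voucher.
The manuscript reaches the report via the manuscript → the letter → the report.
The parcel reaches the report via the parcel → the invoice → the report.
No chain forces the sample ahead of the report.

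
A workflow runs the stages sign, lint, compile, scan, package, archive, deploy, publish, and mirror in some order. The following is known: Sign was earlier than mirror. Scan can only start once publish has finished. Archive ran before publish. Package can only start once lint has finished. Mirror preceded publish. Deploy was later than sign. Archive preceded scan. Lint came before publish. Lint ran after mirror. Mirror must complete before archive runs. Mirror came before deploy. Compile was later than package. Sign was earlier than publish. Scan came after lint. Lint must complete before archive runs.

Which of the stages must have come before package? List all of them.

Directly stated before package: lint.
Mirror reaches package via mirror → lint → package.
Sign reaches package via sign → mirror → lint → package.

lint, mirror, sign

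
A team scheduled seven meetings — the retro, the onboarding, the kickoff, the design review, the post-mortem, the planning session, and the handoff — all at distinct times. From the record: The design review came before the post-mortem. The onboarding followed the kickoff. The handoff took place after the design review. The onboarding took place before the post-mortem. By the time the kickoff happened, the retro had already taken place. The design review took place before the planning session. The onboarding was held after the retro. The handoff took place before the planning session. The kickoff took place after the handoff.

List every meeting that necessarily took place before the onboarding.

the design review, the handoff, the kickoff, the retro

Directly stated before the onboarding: the kickoff and the retro.
The design review reaches the onboarding via the design review → the handoff → the kickoff → the onboarding.
The handoff reaches the onboarding via the handoff → the kickoff → the onboarding.
No chain forces the post-mortem (or any of the others) ahead of the onboarding.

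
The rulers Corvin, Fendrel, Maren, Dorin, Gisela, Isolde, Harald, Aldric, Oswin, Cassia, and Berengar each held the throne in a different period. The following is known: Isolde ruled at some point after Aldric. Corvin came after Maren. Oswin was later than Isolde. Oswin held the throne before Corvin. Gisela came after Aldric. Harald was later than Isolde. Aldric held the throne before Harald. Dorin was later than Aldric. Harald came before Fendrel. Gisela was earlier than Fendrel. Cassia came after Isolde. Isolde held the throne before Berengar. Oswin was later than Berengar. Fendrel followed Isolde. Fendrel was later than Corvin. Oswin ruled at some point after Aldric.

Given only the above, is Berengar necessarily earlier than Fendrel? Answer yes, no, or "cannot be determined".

Chain the constraints: Berengar → Oswin → Corvin → Fendrel. Each link is directly stated, so Berengar comes before Fendrel.

yes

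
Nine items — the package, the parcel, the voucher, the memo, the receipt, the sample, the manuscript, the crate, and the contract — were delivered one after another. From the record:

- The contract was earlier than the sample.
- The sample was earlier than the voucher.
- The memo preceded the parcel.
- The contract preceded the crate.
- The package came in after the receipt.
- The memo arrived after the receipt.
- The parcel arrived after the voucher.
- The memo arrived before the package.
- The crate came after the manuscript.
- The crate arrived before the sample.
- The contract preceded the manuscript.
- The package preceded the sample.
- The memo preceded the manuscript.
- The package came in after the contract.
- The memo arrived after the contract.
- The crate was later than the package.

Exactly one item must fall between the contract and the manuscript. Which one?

the memo

Tracing the constraints gives the contract → the memo → the manuscript, so the memo sits after the contract and before the manuscript.
No other item is forced both after the contract and before the manuscript.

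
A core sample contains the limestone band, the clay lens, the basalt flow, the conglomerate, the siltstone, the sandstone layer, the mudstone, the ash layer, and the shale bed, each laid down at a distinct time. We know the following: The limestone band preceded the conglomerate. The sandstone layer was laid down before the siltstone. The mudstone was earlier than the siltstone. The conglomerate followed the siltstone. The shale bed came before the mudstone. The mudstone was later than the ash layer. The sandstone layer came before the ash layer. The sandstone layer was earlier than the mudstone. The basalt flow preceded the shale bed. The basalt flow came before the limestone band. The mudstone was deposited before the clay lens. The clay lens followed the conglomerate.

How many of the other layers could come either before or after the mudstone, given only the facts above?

1

Forced before the mudstone: the ash layer, the basalt flow, the sandstone layer, and the shale bed; forced after the mudstone: the clay lens, the conglomerate, and the siltstone.
That leaves the limestone band with no forced order relative to the mudstone — 1.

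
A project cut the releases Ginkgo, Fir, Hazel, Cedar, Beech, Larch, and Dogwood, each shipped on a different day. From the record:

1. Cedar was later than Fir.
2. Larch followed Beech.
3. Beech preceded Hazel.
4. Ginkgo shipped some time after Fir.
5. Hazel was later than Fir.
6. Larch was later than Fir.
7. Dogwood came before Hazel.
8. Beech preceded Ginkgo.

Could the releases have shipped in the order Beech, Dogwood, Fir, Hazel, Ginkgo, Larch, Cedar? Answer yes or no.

Check each stated constraint against the proposed order — e.g. Beech is ahead of Ginkgo; Beech is ahead of Larch. Every pair is in the required order; nothing is violated.

yes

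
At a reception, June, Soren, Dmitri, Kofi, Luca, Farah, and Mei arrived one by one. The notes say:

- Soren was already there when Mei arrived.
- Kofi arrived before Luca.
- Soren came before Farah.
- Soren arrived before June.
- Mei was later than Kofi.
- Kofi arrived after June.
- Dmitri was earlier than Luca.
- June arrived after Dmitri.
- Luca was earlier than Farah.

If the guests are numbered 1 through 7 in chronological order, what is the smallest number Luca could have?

5

Dmitri, June, Kofi, and Soren must all come before Luca — 4 forced predecessors.
Nothing else is forced ahead of Luca, so their earliest slot is position 4 + 1 = 5.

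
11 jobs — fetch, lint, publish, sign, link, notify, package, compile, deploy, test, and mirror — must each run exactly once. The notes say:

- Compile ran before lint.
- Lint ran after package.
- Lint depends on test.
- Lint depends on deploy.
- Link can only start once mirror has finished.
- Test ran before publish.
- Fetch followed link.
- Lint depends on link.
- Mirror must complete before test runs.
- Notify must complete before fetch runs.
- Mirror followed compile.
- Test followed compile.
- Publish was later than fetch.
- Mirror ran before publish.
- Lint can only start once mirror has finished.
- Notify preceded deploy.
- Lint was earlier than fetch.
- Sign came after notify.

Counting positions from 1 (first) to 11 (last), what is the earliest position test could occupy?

Compile and mirror must both come before test — 2 forced predecessors.
Nothing else is forced ahead of test, so its earliest slot is position 2 + 1 = 3.

3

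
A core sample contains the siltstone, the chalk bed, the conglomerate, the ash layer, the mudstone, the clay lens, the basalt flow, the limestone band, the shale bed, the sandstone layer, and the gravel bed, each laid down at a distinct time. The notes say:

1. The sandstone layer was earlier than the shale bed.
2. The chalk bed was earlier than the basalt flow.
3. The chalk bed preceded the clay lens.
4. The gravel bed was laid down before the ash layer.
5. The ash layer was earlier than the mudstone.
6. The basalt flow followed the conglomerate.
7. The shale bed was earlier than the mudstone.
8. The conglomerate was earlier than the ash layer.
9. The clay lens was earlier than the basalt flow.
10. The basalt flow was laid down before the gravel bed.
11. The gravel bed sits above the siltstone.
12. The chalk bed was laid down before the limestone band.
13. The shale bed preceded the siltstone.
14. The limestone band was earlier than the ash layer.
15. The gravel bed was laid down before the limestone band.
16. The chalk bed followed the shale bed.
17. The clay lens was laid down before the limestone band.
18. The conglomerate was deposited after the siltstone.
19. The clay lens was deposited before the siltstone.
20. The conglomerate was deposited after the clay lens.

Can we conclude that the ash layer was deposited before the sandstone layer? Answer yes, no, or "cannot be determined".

no

Tracing the constraints gives the sandstone layer → the shale bed → the siltstone → the gravel bed → the ash layer, so the sandstone layer must come before the ash layer.
That means the ash layer cannot be before the sandstone layer.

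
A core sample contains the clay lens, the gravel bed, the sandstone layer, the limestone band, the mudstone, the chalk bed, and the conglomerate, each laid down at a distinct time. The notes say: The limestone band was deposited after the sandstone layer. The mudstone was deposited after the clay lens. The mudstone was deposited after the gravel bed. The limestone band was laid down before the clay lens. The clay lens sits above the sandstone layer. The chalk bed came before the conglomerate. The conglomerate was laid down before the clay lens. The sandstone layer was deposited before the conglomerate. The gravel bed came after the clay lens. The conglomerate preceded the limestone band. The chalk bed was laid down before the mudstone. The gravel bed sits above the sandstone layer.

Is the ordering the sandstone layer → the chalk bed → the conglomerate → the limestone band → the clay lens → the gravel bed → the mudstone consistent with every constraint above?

yes

Check each stated constraint against the proposed order — e.g. the chalk bed is ahead of the mudstone; the sandstone layer is ahead of the gravel bed. Every pair is in the required order; nothing is violated.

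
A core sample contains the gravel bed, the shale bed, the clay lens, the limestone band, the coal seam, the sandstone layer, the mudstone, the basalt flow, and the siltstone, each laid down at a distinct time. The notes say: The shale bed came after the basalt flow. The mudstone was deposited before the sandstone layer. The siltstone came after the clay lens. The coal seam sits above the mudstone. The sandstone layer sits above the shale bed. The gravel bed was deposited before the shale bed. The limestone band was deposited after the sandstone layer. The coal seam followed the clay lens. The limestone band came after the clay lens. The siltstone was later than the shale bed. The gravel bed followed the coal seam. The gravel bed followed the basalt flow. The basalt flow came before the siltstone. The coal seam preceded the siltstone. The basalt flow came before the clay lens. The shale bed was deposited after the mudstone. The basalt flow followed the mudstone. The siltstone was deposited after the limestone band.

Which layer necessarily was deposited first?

the mudstone

The mudstone has a chain of constraints placing it before every other layer, so the mudstone must be first.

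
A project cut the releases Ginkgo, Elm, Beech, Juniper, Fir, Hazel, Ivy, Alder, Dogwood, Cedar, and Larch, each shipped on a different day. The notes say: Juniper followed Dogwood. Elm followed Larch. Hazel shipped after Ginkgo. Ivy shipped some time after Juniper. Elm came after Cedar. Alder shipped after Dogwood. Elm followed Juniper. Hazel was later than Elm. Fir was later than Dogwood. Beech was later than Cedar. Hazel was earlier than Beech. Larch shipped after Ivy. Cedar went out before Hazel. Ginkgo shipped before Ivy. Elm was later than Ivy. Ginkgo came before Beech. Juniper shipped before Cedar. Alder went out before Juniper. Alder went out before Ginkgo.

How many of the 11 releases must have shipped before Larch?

Directly stated before Larch: Ivy.
Alder reaches Larch via Alder → Juniper → Ivy → Larch.
Dogwood reaches Larch via Dogwood → Juniper → Ivy → Larch.
Ginkgo reaches Larch via Ginkgo → Ivy → Larch.
Likewise Juniper reaches Larch by chaining the stated constraints.
No chain forces Elm (or any of the others) ahead of Larch.
That's Alder, Dogwood, Ginkgo, Ivy, and Juniper — 5 in all.

5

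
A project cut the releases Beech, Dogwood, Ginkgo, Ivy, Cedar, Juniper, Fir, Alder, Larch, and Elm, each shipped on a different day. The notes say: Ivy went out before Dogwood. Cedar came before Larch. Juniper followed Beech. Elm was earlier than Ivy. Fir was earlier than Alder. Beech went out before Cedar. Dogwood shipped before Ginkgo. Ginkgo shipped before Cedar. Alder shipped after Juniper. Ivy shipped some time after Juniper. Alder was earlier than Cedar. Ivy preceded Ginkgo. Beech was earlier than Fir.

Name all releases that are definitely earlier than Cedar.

Alder, Beech, Dogwood, Elm, Fir, Ginkgo, Ivy, Juniper

Directly stated before Cedar: Alder, Beech, and Ginkgo.
Dogwood reaches Cedar via Dogwood → Ginkgo → Cedar.
Elm reaches Cedar via Elm → Ivy → Ginkgo → Cedar.
Fir reaches Cedar via Fir → Alder → Cedar.
Likewise Ivy and Juniper each reach Cedar by chaining the stated constraints.
No chain forces Larch ahead of Cedar.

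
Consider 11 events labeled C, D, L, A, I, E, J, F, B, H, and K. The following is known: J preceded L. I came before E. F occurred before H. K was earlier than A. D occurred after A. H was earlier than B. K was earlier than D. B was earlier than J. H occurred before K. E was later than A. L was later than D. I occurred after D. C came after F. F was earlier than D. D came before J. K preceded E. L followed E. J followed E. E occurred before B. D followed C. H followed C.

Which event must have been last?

Every other event has a chain of constraints placing it before L, so L is last.

L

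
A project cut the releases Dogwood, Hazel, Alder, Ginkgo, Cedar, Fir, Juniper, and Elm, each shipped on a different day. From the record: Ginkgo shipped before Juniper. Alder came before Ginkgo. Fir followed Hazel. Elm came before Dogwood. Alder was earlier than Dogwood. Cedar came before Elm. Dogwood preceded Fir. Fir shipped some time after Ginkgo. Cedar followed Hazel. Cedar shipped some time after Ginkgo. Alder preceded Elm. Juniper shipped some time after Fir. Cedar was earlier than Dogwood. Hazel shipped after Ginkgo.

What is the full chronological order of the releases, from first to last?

The constraints fix every adjacent pair, so only one ordering works:
Alder → Ginkgo → Hazel → Cedar → Elm → Dogwood → Fir → Juniper.

Alder, Ginkgo, Hazel, Cedar, Elm, Dogwood, Fir, Juniper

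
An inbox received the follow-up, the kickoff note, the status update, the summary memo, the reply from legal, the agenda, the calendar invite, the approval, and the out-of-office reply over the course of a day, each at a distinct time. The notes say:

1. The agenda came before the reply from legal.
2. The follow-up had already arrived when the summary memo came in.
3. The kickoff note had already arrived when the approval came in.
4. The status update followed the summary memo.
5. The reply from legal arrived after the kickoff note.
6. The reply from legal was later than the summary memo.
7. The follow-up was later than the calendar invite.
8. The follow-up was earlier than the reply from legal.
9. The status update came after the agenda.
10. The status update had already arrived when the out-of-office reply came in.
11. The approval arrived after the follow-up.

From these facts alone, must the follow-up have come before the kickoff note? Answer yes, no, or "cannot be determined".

cannot be determined

No chain of stated constraints runs from the follow-up to the kickoff note, and none runs from the kickoff note to the follow-up either.
So the relative order of the follow-up and the kickoff note is not fixed by the given facts.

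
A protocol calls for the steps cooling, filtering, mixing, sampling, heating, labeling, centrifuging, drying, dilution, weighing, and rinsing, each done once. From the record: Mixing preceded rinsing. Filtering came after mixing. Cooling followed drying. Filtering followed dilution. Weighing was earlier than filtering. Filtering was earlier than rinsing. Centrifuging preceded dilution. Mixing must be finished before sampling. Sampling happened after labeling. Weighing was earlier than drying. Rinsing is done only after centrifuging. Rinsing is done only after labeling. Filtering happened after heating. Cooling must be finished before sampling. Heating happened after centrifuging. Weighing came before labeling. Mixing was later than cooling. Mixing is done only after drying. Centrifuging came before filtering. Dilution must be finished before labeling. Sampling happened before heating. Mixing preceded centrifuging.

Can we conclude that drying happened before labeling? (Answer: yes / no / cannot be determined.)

Chain the constraints: drying → mixing → centrifuging → dilution → labeling. Each link is directly stated, so drying comes before labeling.

yes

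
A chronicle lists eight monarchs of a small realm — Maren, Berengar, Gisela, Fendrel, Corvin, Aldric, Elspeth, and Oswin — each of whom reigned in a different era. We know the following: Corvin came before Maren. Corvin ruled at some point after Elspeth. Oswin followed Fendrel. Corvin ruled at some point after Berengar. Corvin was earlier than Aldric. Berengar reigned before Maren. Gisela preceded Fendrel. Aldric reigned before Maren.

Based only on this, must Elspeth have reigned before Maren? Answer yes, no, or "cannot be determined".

yes

Chain the constraints: Elspeth → Corvin → Maren. Each link is directly stated, so Elspeth comes before Maren.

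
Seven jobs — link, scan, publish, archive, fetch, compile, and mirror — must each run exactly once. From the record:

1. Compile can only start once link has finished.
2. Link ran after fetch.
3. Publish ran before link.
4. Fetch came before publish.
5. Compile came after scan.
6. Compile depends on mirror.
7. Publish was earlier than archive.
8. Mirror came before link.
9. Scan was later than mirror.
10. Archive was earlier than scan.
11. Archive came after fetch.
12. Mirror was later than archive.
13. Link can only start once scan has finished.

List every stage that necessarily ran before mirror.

Directly stated before mirror: archive.
Fetch reaches mirror via fetch → archive → mirror.
Publish reaches mirror via publish → archive → mirror.

archive, fetch, publish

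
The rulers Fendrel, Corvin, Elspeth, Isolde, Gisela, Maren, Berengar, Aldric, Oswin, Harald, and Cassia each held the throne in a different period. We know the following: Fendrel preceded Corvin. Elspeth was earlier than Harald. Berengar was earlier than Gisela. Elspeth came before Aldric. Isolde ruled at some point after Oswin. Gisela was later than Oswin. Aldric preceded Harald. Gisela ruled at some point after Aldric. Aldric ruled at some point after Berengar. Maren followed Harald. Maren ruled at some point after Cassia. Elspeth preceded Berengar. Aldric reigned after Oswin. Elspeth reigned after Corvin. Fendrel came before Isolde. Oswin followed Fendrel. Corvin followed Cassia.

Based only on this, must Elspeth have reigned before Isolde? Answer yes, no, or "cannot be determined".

No chain of stated constraints runs from Elspeth to Isolde, and none runs from Isolde to Elspeth either.
So the relative order of Elspeth and Isolde is not fixed by the given facts.

cannot be determined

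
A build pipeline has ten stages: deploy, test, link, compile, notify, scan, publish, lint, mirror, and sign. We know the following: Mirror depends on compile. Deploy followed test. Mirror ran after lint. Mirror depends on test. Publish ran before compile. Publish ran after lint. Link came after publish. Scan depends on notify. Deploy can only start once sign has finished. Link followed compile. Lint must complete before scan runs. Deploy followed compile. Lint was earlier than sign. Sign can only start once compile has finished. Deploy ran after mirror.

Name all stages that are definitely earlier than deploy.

compile, lint, mirror, publish, sign, test

Directly stated before deploy: compile, mirror, sign, and test.
Lint reaches deploy via lint → sign → deploy.
Publish reaches deploy via publish → compile → deploy.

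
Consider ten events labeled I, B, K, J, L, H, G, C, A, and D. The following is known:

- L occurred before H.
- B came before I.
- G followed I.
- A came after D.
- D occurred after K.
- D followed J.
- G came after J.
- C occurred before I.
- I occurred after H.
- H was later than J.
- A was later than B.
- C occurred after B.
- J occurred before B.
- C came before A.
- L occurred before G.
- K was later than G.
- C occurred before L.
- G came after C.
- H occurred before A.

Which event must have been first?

J

J has a chain of constraints placing it before every other event, so J must be first.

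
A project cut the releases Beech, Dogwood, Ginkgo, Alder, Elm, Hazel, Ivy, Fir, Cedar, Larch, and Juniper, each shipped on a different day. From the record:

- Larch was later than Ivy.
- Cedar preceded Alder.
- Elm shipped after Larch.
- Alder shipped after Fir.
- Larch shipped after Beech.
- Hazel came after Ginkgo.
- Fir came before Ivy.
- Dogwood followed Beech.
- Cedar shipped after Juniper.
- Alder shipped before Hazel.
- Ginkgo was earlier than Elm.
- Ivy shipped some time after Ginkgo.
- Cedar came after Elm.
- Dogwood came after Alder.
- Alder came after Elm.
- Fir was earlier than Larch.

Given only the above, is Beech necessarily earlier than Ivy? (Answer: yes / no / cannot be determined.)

No chain of stated constraints runs from Beech to Ivy, and none runs from Ivy to Beech either.
So the relative order of Beech and Ivy is not fixed by the given facts.

cannot be determined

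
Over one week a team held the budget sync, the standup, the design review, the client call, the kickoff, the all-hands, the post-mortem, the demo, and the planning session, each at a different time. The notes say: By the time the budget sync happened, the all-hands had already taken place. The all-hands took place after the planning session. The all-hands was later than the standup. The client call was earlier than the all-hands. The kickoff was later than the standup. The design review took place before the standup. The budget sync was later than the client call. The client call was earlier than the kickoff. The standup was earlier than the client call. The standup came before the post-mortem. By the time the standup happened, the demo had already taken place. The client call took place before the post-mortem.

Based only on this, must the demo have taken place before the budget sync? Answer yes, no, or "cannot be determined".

Chain the constraints: the demo → the standup → the all-hands → the budget sync. Each link is directly stated, so the demo comes before the budget sync.

yes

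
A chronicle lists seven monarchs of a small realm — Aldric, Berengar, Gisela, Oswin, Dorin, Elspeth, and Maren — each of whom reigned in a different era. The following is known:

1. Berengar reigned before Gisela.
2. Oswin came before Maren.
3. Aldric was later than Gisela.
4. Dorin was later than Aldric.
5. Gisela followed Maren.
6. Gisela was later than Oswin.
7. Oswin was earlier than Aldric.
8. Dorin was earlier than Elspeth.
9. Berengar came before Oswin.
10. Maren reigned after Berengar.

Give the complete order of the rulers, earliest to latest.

The constraints fix every adjacent pair, so only one ordering works:
Berengar → Oswin → Maren → Gisela → Aldric → Dorin → Elspeth.

Berengar, Oswin, Maren, Gisela, Aldric, Dorin, Elspeth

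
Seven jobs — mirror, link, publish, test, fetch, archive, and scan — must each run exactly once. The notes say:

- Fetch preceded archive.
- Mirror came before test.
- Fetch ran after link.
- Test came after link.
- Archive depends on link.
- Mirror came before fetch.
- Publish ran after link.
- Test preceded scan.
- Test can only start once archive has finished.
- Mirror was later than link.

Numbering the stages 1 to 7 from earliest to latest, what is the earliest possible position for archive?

4

Fetch, link, and mirror must all come before archive — 3 forced predecessors.
Nothing else is forced ahead of archive, so its earliest slot is position 3 + 1 = 4.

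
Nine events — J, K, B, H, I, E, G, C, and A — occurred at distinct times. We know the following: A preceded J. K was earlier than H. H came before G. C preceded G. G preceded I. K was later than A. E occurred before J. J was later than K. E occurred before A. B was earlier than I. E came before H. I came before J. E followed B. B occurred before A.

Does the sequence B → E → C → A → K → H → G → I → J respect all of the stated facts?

Check each stated constraint against the proposed order — e.g. E is ahead of J; B is ahead of I. Every pair is in the required order; nothing is violated.

yes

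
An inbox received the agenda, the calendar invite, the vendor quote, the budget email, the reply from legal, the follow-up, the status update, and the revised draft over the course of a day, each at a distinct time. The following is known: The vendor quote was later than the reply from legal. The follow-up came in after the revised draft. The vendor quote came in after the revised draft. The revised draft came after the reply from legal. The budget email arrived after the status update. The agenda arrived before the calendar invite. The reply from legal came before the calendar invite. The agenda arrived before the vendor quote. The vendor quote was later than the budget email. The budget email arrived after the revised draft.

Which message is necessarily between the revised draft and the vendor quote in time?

the budget email

Tracing the constraints gives the revised draft → the budget email → the vendor quote, so the budget email sits after the revised draft and before the vendor quote.
No other message is forced both after the revised draft and before the vendor quote.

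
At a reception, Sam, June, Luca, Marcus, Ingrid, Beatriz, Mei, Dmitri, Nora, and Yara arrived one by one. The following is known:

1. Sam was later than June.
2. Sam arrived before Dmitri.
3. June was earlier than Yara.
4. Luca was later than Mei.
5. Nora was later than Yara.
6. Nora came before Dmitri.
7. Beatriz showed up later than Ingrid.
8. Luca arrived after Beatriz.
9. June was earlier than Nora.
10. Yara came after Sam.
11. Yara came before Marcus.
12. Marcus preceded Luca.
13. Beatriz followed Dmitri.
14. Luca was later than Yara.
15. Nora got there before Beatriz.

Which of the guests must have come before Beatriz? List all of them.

Dmitri, Ingrid, June, Nora, Sam, Yara

Directly stated before Beatriz: Dmitri, Ingrid, and Nora.
June reaches Beatriz via June → Nora → Beatriz.
Sam reaches Beatriz via Sam → Dmitri → Beatriz.
Yara reaches Beatriz via Yara → Nora → Beatriz.
No chain forces Mei (or any of the others) ahead of Beatriz.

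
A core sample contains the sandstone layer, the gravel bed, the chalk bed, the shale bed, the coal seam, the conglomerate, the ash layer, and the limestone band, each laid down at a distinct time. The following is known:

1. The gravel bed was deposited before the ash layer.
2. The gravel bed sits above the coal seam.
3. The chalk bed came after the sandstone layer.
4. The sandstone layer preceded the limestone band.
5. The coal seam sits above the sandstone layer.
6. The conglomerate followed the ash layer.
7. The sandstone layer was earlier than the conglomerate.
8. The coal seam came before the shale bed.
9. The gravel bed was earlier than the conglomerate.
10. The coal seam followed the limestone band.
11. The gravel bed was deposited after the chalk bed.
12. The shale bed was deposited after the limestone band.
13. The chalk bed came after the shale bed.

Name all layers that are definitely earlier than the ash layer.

Directly stated before the ash layer: the gravel bed.
The chalk bed reaches the ash layer via the chalk bed → the gravel bed → the ash layer.
The coal seam reaches the ash layer via the coal seam → the gravel bed → the ash layer.
The limestone band reaches the ash layer via the limestone band → the coal seam → the gravel bed → the ash layer.
Likewise the sandstone layer and the shale bed each reach the ash layer by chaining the stated constraints.

the chalk bed, the coal seam, the gravel bed, the limestone band, the sandstone layer, the shale bed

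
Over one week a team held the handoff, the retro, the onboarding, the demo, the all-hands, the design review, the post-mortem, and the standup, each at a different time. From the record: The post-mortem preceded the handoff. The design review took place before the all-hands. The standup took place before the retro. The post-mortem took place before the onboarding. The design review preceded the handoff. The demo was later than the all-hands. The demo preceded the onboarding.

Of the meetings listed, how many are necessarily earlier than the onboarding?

Directly stated before the onboarding: the demo and the post-mortem.
The all-hands reaches the onboarding via the all-hands → the demo → the onboarding.
The design review reaches the onboarding via the design review → the all-hands → the demo → the onboarding.
That's the all-hands, the demo, the design review, and the post-mortem — 4 in all.

4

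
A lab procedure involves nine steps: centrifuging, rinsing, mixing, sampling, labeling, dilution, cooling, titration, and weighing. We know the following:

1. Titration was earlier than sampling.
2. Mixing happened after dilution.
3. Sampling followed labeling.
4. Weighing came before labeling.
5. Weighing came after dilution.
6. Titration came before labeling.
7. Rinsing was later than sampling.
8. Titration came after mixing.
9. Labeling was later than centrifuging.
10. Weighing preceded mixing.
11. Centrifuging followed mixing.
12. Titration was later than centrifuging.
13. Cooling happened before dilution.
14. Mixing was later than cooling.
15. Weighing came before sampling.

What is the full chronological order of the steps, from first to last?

The constraints fix every adjacent pair, so only one ordering works:
cooling → dilution → weighing → mixing → centrifuging → titration → labeling → sampling → rinsing.

cooling, dilution, weighing, mixing, centrifuging, titration, labeling, sampling, rinsing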